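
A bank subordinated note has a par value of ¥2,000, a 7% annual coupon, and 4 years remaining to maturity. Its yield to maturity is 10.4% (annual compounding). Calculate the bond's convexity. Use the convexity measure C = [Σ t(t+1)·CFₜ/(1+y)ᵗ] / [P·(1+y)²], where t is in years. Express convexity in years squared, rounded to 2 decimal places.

With y = 0.104:
  t   CF        PV=CF/(1+0.104)^t    t·PV        t(t+1)·PV
  1       140.00       126.8116       126.8116         253.6232
  2       140.00       114.8656       229.7311         689.1934
  3       140.00       104.0449       312.1347       1,248.5389
  4     2,140.00     1,440.5803     5,762.3213      28,811.6066
  Σ                  1,786.3024     6,430.9988      31,002.9620
P = 1,786.3024.
Convexity = Σ t(t+1)·PV / [P·(1+y)²] = 31,002.9620 / (1,786.3024 × 1.218816) = 14.24000.

14.24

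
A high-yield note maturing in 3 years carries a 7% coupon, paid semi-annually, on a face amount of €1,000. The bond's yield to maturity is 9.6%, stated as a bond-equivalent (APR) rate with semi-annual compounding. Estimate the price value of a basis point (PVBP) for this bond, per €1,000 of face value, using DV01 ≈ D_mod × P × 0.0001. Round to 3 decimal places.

Periodic yield y = 0.048.
  t   CF        PV=CF/(1+0.048)^t    t·PV
  1        35.00        33.3969        33.3969
  2        35.00        31.8673        63.7346
  3        35.00        30.4077        91.2232
  4        35.00        29.0150       116.0601
  5        35.00        27.6861       138.4305
  6     1,035.00       781.2187     4,687.3125
  Σ                    933.5919     5,130.1578
P = 933.5919; D_Mac = 5.49508 half-year periods = 2.74754 yrs; D_mod = 2.62170 yrs.
DV01 ≈ 2.62170 × 933.5919 × 0.0001 = 0.244759.

€0.245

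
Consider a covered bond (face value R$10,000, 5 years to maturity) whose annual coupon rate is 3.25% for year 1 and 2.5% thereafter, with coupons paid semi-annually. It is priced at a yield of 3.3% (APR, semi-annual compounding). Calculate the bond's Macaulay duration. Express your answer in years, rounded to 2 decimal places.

Periodic yield y = 0.0165. Discount each cash flow and weight by its period:
  t   CF        PV=CF/(1+0.0165)^t    t·PV
  1       162.50       159.8623       159.8623
  2       162.50       157.2674       314.5347
  3       125.00       119.0112       357.0336
  4       125.00       117.0794       468.3176
  5       125.00       115.1789       575.8947
  6       125.00       113.3093       679.8560
  7       125.00       111.4701       780.2906
  8       125.00       109.6607       877.2855
  9       125.00       107.8807       970.9259
  10   10,125.00     8,596.4908    85,964.9079
  Σ                  9,707.2107    91,148.9088
Price P = Σ PV = 9,707.2107.
Macaulay duration = Σ(t·PV) / P = 91,148.9088 / 9,707.2107 = 9.38981 half-year periods.
In years: 9.38981 / 2 = 4.69491 years.

4.69 years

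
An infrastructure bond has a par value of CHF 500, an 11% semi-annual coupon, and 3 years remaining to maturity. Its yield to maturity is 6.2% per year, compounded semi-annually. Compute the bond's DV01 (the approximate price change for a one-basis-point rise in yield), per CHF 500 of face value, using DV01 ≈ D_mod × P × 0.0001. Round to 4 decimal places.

CHF 0.1457

Periodic yield y = 0.031.
  t   CF        PV=CF/(1+0.031)^t    t·PV
  1        27.50        26.6731        26.6731
  2        27.50        25.8711        51.7423
  3        27.50        25.0932        75.2797
  4        27.50        24.3387        97.3549
  5        27.50        23.6069       118.0346
  6       527.50       439.2082     2,635.2494
  Σ                    564.7914     3,004.3341
P = 564.7914; D_Mac = 5.31937 half-year periods = 2.65968 yrs; D_mod = 2.57971 yrs.
DV01 ≈ 2.57971 × 564.7914 × 0.0001 = 0.145700.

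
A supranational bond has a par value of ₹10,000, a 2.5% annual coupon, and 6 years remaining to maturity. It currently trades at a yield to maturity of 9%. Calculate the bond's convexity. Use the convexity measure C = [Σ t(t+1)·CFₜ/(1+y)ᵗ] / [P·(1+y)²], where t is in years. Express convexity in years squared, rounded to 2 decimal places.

31.98

With y = 0.09:
  t   CF        PV=CF/(1+0.09)^t    t·PV        t(t+1)·PV
  1       250.00       229.3578       229.3578         458.7156
  2       250.00       210.4200       420.8400       1,262.5200
  3       250.00       193.0459       579.1376       2,316.5504
  4       250.00       177.1063       708.4252       3,542.1261
  5       250.00       162.4828       812.4142       4,874.4854
  6    10,250.00     6,111.7401    36,670.4406     256,693.0842
  Σ                  7,084.1529    39,420.6155     269,147.4817
P = 7,084.1529.
Convexity = Σ t(t+1)·PV / [P·(1+y)²] = 269,147.4817 / (7,084.1529 × 1.188100) = 31.97786.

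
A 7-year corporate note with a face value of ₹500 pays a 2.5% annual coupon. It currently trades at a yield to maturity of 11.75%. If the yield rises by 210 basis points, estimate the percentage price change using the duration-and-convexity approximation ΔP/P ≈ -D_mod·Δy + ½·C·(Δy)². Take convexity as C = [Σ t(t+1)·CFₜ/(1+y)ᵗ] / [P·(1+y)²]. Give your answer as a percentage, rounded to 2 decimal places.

With y = 0.1175:
  t   CF        PV=CF/(1+0.1175)^t    t·PV        t(t+1)·PV
  1        12.50        11.1857        11.1857          22.3714
  2        12.50        10.0096        20.0191          60.0574
  3        12.50         8.9571        26.8713         107.4852
  4        12.50         8.0153        32.0612         160.3060
  5        12.50         7.1725        35.8626         215.1759
  6        12.50         6.4184        38.5102         269.5716
  7       512.50       235.4839     1,648.3870      13,187.0962
  Σ                    287.2424     1,812.8972      14,022.0636
P = 287.2424; D_Mac = 6.31138 yrs; D_mod = 5.64777 yrs; C = 39.09024.
Duration effect: -5.64777 × (+0.021) = -0.118603
Convexity effect: 0.5 × 39.09024 × (0.021)² = +0.0086194
ΔP/P ≈ -0.118603 + 0.0086194 = -0.109984 = -10.9984%.

-11.00%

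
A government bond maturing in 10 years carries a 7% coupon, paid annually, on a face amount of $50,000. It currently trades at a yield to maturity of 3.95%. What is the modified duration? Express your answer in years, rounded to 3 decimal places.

7.506 years

Periodic yield y = 0.0395. First find Macaulay duration:
  t   CF        PV=CF/(1+0.0395)^t    t·PV
  1     3,500.00     3,367.0034     3,367.0034
  2     3,500.00     3,239.0605     6,478.1210
  3     3,500.00     3,115.9793     9,347.9379
  4     3,500.00     2,997.5751    11,990.3003
  5     3,500.00     2,883.6701    14,418.3506
  6     3,500.00     2,774.0934    16,644.5605
  7     3,500.00     2,668.6805    18,680.7638
  8     3,500.00     2,567.2732    20,538.1860
  9     3,500.00     2,469.7193    22,227.4740
  10   53,500.00    36,316.9063   363,169.0629
  Σ                 62,399.9612   486,861.7602
P = 62,399.9612; Macaulay duration = 486,861.7602 / 62,399.9612 = 7.80228 years.
Modified duration = D_Mac / (1 + y) = 7.80228 / 1.0395 = 7.50580 years.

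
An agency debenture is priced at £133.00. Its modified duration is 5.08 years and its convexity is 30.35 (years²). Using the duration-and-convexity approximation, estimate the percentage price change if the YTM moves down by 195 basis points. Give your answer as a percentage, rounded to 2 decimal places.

+10.48%

Duration effect: -D_mod·Δy = -5.08 × (-0.0195) = +0.099060
Convexity effect: ½·C·(Δy)² = 0.5 × 30.35 × (-0.0195)² = +0.00577029375
ΔP/P ≈ +0.099060 + 0.00577029375 = +0.10483029375
= +10.483029375%.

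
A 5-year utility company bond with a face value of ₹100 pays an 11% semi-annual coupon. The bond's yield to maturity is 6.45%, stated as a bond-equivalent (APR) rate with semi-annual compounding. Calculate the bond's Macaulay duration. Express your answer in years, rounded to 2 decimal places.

4.07 years

Periodic yield y = 0.03225. Discount each cash flow and weight by its period:
  t   CF        PV=CF/(1+0.03225)^t    t·PV
  1         5.50         5.3282         5.3282
  2         5.50         5.1617        10.3234
  3         5.50         5.0004        15.0013
  4         5.50         4.8442        19.3768
  5         5.50         4.6929        23.4643
  6         5.50         4.5463        27.2775
  7         5.50         4.4042        30.8295
  8         5.50         4.2666        34.1329
  9         5.50         4.1333        37.1998
  10      105.50        76.8075       768.0748
  Σ                    119.1853       971.0087
Price P = Σ PV = 119.1853.
Macaulay duration = Σ(t·PV) / P = 971.0087 / 119.1853 = 8.14705 half-year periods.
In years: 8.14705 / 2 = 4.07353 years.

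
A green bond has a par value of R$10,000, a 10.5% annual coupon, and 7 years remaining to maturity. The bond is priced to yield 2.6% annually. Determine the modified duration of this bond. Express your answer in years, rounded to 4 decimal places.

5.4834 years

Periodic yield y = 0.026. First find Macaulay duration:
  t   CF        PV=CF/(1+0.026)^t    t·PV
  1     1,050.00     1,023.3918     1,023.3918
  2     1,050.00       997.4579     1,994.9158
  3     1,050.00       972.1812     2,916.5436
  4     1,050.00       947.5450     3,790.1801
  5     1,050.00       923.5332     4,617.6658
  6     1,050.00       900.1298     5,400.7787
  7    11,050.00     9,232.7431    64,629.2019
  Σ                 14,996.9820    84,372.6777
P = 14,996.9820; Macaulay duration = 84,372.6777 / 14,996.9820 = 5.62598 years.
Modified duration = D_Mac / (1 + y) = 5.62598 / 1.026 = 5.48341 years.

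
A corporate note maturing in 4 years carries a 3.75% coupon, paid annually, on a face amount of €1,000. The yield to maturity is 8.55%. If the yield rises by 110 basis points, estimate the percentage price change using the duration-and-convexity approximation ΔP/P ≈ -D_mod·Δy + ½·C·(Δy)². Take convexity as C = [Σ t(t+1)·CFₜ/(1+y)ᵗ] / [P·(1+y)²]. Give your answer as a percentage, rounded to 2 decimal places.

With y = 0.0855:
  t   CF        PV=CF/(1+0.0855)^t    t·PV        t(t+1)·PV
  1        37.50        34.5463        34.5463          69.0926
  2        37.50        31.8252        63.6505         190.9514
  3        37.50        29.3185        87.9555         351.8220
  4     1,037.50       747.2549     2,989.0198      14,945.0988
  Σ                    842.9450     3,175.1720      15,556.9648
P = 842.9450; D_Mac = 3.76676 yrs; D_mod = 3.47007 yrs; C = 15.66268.
Duration effect: -3.47007 × (+0.011) = -0.038171
Convexity effect: 0.5 × 15.66268 × (0.011)² = +0.0009476
ΔP/P ≈ -0.038171 + 0.0009476 = -0.037223 = -3.7223%.

-3.72%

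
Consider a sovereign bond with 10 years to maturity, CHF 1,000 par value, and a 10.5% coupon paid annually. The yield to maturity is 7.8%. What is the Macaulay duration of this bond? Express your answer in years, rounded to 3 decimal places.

6.926 years

Periodic yield y = 0.078. Discount each cash flow and weight by its year:
  t   CF        PV=CF/(1+0.078)^t    t·PV
  1       105.00        97.4026        97.4026
  2       105.00        90.3549       180.7098
  3       105.00        83.8172       251.4515
  4       105.00        77.7525       311.0099
  5       105.00        72.1266       360.6330
  6       105.00        66.9078       401.4468
  7       105.00        62.0666       434.4662
  8       105.00        57.5757       460.6056
  9       105.00        53.4097       480.6876
  10    1,105.00       521.4044     5,214.0437
  Σ                  1,182.8180     8,192.4569
Price P = Σ PV = 1,182.8180.
Macaulay duration = Σ(t·PV) / P = 8,192.4569 / 1,182.8180 = 6.92622 years.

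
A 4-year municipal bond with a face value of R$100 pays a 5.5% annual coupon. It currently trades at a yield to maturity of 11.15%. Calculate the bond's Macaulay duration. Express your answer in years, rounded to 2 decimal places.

Periodic yield y = 0.1115. Discount each cash flow and weight by its year:
  t   CF        PV=CF/(1+0.1115)^t    t·PV
  1         5.50         4.9483         4.9483
  2         5.50         4.4519         8.9038
  3         5.50         4.0053        12.0159
  4       105.50        69.1217       276.4869
  Σ                     82.5272       302.3548
Price P = Σ PV = 82.5272.
Macaulay duration = Σ(t·PV) / P = 302.3548 / 82.5272 = 3.66370 years.

3.66 years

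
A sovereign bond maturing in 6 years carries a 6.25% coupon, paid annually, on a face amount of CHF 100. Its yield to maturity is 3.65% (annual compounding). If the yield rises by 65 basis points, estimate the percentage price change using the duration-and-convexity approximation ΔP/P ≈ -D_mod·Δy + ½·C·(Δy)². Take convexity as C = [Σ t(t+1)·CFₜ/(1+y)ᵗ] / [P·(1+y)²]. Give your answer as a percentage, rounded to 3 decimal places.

With y = 0.0365:
  t   CF        PV=CF/(1+0.0365)^t    t·PV        t(t+1)·PV
  1         6.25         6.0299         6.0299          12.0598
  2         6.25         5.8176        11.6351          34.9054
  3         6.25         5.6127        16.8381          67.3524
  4         6.25         5.4151        21.6602         108.3011
  5         6.25         5.2244        26.1218         156.7309
  6       106.25        85.6866       514.1198       3,598.8388
  Σ                    113.7862       596.4050       3,978.1885
P = 113.7862; D_Mac = 5.24145 yrs; D_mod = 5.05688 yrs; C = 32.54296.
Duration effect: -5.05688 × (+0.0065) = -0.032870
Convexity effect: 0.5 × 32.54296 × (0.0065)² = +0.0006875
ΔP/P ≈ -0.032870 + 0.0006875 = -0.032182 = -3.2182%.

-3.218%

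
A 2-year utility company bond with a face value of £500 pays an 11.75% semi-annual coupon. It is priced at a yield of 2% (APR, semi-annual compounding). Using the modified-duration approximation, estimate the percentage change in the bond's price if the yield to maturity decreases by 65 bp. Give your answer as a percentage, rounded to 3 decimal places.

Periodic yield y = 0.01. Modified duration first:
  t   CF        PV=CF/(1+0.01)^t    t·PV
  1       29.375        29.0842        29.0842
  2       29.375        28.7962        57.5924
  3       29.375        28.5111        85.5333
  4      529.375       508.7190     2,034.8759
  Σ                    595.1104     2,207.0857
P = 595.1104; D_Mac = 3.70870 half-year periods = 1.85435 yrs; D_mod = 1.85435/(1+0.01) = 1.83599 yrs.
ΔP/P ≈ -D_mod · Δy = -1.83599 × (-0.0065) = +0.011934 = +1.1934%.

+1.193%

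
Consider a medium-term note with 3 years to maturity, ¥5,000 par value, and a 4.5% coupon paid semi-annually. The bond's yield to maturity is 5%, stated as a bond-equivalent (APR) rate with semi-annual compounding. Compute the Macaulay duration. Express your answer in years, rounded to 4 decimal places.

Periodic yield y = 0.025. Discount each cash flow and weight by its period:
  t   CF        PV=CF/(1+0.025)^t    t·PV
  1       112.50       109.7561       109.7561
  2       112.50       107.0791       214.1582
  3       112.50       104.4674       313.4023
  4       112.50       101.9194       407.6778
  5       112.50        99.4336       497.1680
  6     5,112.50     4,408.4927    26,450.9564
  Σ                  4,931.1484    27,993.1188
Price P = Σ PV = 4,931.1484.
Macaulay duration = Σ(t·PV) / P = 27,993.1188 / 4,931.1484 = 5.67680 half-year periods.
In years: 5.67680 / 2 = 2.83840 years.

2.8384 years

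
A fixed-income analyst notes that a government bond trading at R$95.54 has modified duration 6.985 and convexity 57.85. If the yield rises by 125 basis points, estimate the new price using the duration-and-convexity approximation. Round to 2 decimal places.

R$87.63

Duration effect: -D_mod·Δy = -6.985 × (+0.0125) = -0.0873125
Convexity effect: ½·C·(Δy)² = 0.5 × 57.85 × (0.0125)² = +0.00451953125
ΔP/P ≈ -0.0873125 + 0.00451953125 = -0.08279296875
New price ≈ 95.54 × (1 - 0.08279296875) = 87.629959765625.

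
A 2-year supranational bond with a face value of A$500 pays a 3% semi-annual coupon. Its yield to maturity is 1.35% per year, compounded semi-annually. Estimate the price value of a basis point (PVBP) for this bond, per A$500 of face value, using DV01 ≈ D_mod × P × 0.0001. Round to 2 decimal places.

Periodic yield y = 0.00675.
  t   CF        PV=CF/(1+0.00675)^t    t·PV
  1         7.50         7.4497         7.4497
  2         7.50         7.3998        14.7995
  3         7.50         7.3502        22.0505
  4       507.50       494.0256     1,976.1026
  Σ                    516.2253     2,020.4023
P = 516.2253; D_Mac = 3.91380 half-year periods = 1.95690 yrs; D_mod = 1.94378 yrs.
DV01 ≈ 1.94378 × 516.2253 × 0.0001 = 0.100343.

A$0.10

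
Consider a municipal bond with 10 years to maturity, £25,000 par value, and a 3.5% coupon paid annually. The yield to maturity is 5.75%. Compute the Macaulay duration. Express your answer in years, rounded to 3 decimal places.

Periodic yield y = 0.0575. Discount each cash flow and weight by its year:
  t   CF        PV=CF/(1+0.0575)^t    t·PV
  1       875.00       827.4232       827.4232
  2       875.00       782.4333     1,564.8665
  3       875.00       739.8896     2,219.6688
  4       875.00       699.6592     2,798.6368
  5       875.00       661.6163     3,308.0813
  6       875.00       625.6419     3,753.8511
  7       875.00       591.6235     4,141.3645
  8       875.00       559.4549     4,475.6388
  9       875.00       529.0353     4,761.3179
  10   25,875.00    14,793.6929   147,936.9287
  Σ                 20,810.4699   175,787.7777
Price P = Σ PV = 20,810.4699.
Macaulay duration = Σ(t·PV) / P = 175,787.7777 / 20,810.4699 = 8.44708 years.

8.447 years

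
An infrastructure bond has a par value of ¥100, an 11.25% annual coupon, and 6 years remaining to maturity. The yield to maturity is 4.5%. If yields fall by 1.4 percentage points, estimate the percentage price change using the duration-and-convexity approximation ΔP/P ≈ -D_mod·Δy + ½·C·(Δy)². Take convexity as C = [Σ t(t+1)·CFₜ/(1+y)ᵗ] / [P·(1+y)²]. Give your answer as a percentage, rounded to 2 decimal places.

With y = 0.045:
  t   CF        PV=CF/(1+0.045)^t    t·PV        t(t+1)·PV
  1        11.25        10.7656        10.7656          21.5311
  2        11.25        10.3020        20.6039          61.8118
  3        11.25         9.8583        29.5750         118.3000
  4        11.25         9.4338        37.7353         188.6763
  5        11.25         9.0276        45.1379         270.8272
  6       111.25        85.4284       512.5704       3,587.9928
  Σ                    134.8156       656.3880       4,249.1393
P = 134.8156; D_Mac = 4.86878 yrs; D_mod = 4.65912 yrs; C = 28.86211.
Duration effect: -4.65912 × (-0.014) = +0.065228
Convexity effect: 0.5 × 28.86211 × (-0.014)² = +0.0028285
ΔP/P ≈ +0.065228 + 0.0028285 = +0.068056 = +6.8056%.

+6.81%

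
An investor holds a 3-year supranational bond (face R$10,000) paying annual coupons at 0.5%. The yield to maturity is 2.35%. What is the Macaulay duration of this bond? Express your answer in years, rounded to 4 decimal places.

2.9846 years

Periodic yield y = 0.0235. Discount each cash flow and weight by its year:
  t   CF        PV=CF/(1+0.0235)^t    t·PV
  1        50.00        48.8520        48.8520
  2        50.00        47.7303        95.4606
  3    10,050.00     9,373.5159    28,120.5477
  Σ                  9,470.0982    28,264.8603
Price P = Σ PV = 9,470.0982.
Macaulay duration = Σ(t·PV) / P = 28,264.8603 / 9,470.0982 = 2.98464 years.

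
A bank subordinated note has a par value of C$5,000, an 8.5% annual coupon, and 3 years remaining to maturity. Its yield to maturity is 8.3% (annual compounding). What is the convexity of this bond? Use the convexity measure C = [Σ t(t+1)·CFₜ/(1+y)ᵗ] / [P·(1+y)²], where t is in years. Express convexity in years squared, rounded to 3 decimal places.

9.197

With y = 0.083:
  t   CF        PV=CF/(1+0.083)^t    t·PV        t(t+1)·PV
  1       425.00       392.4284       392.4284         784.8569
  2       425.00       362.3531       724.7063       2,174.1188
  3     5,425.00     4,270.8505    12,812.5516      51,250.2064
  Σ                  5,025.6321    13,929.6863      54,209.1820
P = 5,025.6321.
Convexity = Σ t(t+1)·PV / [P·(1+y)²] = 54,209.1820 / (5,025.6321 × 1.172889) = 9.19656.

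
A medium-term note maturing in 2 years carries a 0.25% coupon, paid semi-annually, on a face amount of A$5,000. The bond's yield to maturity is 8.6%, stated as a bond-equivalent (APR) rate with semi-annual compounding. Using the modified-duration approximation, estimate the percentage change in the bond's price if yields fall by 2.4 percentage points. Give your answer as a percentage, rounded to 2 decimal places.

+4.59%

Periodic yield y = 0.043. Modified duration first:
  t   CF        PV=CF/(1+0.043)^t    t·PV
  1         6.25         5.9923         5.9923
  2         6.25         5.7453        11.4906
  3         6.25         5.5084        16.5253
  4     5,006.25     4,230.3403    16,921.3610
  Σ                  4,247.5863    16,955.3692
P = 4,247.5863; D_Mac = 3.99177 half-year periods = 1.99588 yrs; D_mod = 1.99588/(1+0.043) = 1.91360 yrs.
ΔP/P ≈ -D_mod · Δy = -1.91360 × (-0.024) = +0.045926 = +4.5926%.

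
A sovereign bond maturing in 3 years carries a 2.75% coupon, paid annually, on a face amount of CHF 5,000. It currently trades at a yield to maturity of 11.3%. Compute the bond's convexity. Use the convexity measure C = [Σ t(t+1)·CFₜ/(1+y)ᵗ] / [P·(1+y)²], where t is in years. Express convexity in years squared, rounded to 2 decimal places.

9.30

With y = 0.113:
  t   CF        PV=CF/(1+0.113)^t    t·PV        t(t+1)·PV
  1       137.50       123.5400       123.5400         247.0800
  2       137.50       110.9973       221.9946         665.9837
  3     5,137.50     3,726.2015    11,178.6046      44,714.4186
  Σ                  3,960.7388    11,524.1392      45,627.4823
P = 3,960.7388.
Convexity = Σ t(t+1)·PV / [P·(1+y)²] = 45,627.4823 / (3,960.7388 × 1.238769) = 9.29951.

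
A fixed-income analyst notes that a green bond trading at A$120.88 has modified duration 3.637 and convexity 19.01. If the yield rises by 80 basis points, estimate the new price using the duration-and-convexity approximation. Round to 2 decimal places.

Duration effect: -D_mod·Δy = -3.637 × (+0.008) = -0.029096
Convexity effect: ½·C·(Δy)² = 0.5 × 19.01 × (0.008)² = +0.00060832
ΔP/P ≈ -0.029096 + 0.00060832 = -0.02848768
New price ≈ 120.88 × (1 - 0.02848768) = 117.4364092416.

A$117.44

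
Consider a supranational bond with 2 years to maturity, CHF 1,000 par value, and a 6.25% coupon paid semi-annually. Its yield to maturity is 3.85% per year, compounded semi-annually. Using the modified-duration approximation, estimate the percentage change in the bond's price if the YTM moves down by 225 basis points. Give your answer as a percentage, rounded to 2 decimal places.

Periodic yield y = 0.01925. Modified duration first:
  t   CF        PV=CF/(1+0.01925)^t    t·PV
  1        31.25        30.6598        30.6598
  2        31.25        30.0807        60.1615
  3        31.25        29.5126        88.5379
  4     1,031.25       955.5229     3,822.0914
  Σ                  1,045.7760     4,001.4506
P = 1,045.7760; D_Mac = 3.82630 half-year periods = 1.91315 yrs; D_mod = 1.91315/(1+0.01925) = 1.87702 yrs.
ΔP/P ≈ -D_mod · Δy = -1.87702 × (-0.0225) = +0.042233 = +4.2233%.

+4.22%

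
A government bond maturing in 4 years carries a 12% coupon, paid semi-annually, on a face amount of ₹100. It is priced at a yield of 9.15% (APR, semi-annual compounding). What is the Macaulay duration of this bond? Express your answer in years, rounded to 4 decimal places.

Periodic yield y = 0.04575. Discount each cash flow and weight by its period:
  t   CF        PV=CF/(1+0.04575)^t    t·PV
  1         6.00         5.7375         5.7375
  2         6.00         5.4865        10.9730
  3         6.00         5.2465        15.7394
  4         6.00         5.0169        20.0678
  5         6.00         4.7975        23.9873
  6         6.00         4.5876        27.5255
  7         6.00         4.3869        30.7082
  8       106.00        74.1110       592.8883
  Σ                    109.3704       727.6270
Price P = Σ PV = 109.3704.
Macaulay duration = Σ(t·PV) / P = 727.6270 / 109.3704 = 6.65287 half-year periods.
In years: 6.65287 / 2 = 3.32643 years.

3.3264 years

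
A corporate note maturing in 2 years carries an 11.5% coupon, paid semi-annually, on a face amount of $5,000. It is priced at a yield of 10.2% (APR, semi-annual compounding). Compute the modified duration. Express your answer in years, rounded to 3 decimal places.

Periodic yield y = 0.051. First find Macaulay duration:
  t   CF        PV=CF/(1+0.051)^t    t·PV
  1       287.50       273.5490       273.5490
  2       287.50       260.2750       520.5500
  3       287.50       247.6451       742.9352
  4     5,287.50     4,333.5071    17,334.0286
  Σ                  5,114.9762    18,871.0627
P = 5,114.9762; Macaulay duration = 18,871.0627 / 5,114.9762 = 3.68937 half-year periods = 1.84469 years.
Modified duration = D_Mac / (1 + y) = 1.84469 / 1.051 = 1.75517 years.

1.755 years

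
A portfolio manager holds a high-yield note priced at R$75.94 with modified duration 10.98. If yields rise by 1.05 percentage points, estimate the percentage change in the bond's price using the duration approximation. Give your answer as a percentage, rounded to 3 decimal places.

Duration approximation: ΔP/P ≈ -D_mod · Δy = -10.98 × (+0.0105) = -0.115290.
As a percentage: -11.5290%.

-11.529%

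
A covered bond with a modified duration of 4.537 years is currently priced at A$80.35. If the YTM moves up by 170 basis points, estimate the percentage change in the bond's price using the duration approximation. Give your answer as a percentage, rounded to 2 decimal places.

Duration approximation: ΔP/P ≈ -D_mod · Δy = -4.537 × (+0.017) = -0.077129.
As a percentage: -7.7129%.

-7.71%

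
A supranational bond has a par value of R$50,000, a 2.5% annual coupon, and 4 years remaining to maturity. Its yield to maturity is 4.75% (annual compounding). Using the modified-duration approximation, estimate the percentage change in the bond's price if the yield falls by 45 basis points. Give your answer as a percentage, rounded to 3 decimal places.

+1.653%

Periodic yield y = 0.0475. Modified duration first:
  t   CF        PV=CF/(1+0.0475)^t    t·PV
  1     1,250.00     1,193.3174     1,193.3174
  2     1,250.00     1,139.2052     2,278.4104
  3     1,250.00     1,087.5467     3,262.6401
  4    51,250.00    42,567.4606   170,269.8426
  Σ                 45,987.5300   177,004.2105
P = 45,987.5300; D_Mac = 3.84896 yrs; D_mod = 3.84896/(1+0.0475) = 3.67443 yrs.
ΔP/P ≈ -D_mod · Δy = -3.67443 × (-0.0045) = +0.016535 = +1.6535%.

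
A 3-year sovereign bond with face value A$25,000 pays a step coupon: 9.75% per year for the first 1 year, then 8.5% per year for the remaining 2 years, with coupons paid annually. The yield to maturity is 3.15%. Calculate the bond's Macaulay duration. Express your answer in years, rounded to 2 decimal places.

Periodic yield y = 0.0315. Discount each cash flow and weight by its year:
  t   CF        PV=CF/(1+0.0315)^t    t·PV
  1     2,437.50     2,363.0635     2,363.0635
  2     2,125.00     1,997.1950     3,994.3900
  3    27,125.00    24,715.0817    74,145.2450
  Σ                 29,075.3402    80,502.6985
Price P = Σ PV = 29,075.3402.
Macaulay duration = Σ(t·PV) / P = 80,502.6985 / 29,075.3402 = 2.76876 years.

2.77 years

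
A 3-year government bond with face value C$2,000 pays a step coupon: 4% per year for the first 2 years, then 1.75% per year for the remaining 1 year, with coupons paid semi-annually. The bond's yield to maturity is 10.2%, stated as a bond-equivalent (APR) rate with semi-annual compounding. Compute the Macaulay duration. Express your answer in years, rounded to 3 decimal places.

2.843 years

Periodic yield y = 0.051. Discount each cash flow and weight by its period:
  t   CF        PV=CF/(1+0.051)^t    t·PV
  1        40.00        38.0590        38.0590
  2        40.00        36.2122        72.4243
  3        40.00        34.4550       103.3649
  4        40.00        32.7830       131.1321
  5        17.50        13.6466        68.2330
  6     2,017.50     1,496.9154     8,981.4922
  Σ                  1,652.0711     9,394.7056
Price P = Σ PV = 1,652.0711.
Macaulay duration = Σ(t·PV) / P = 9,394.7056 / 1,652.0711 = 5.68662 half-year periods.
In years: 5.68662 / 2 = 2.84331 years.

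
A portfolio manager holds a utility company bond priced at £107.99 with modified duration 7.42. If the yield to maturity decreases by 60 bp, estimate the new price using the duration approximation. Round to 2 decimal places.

Duration approximation: ΔP/P ≈ -D_mod · Δy = -7.42 × (-0.006) = +0.044520.
New price ≈ 107.99 × (1 + 0.044520) = 112.7977148.

£112.80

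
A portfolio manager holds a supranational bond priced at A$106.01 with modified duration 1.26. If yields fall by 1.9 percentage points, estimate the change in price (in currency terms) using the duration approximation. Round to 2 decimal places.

Duration approximation: ΔP/P ≈ -D_mod · Δy = -1.26 × (-0.019) = +0.023940.
ΔP ≈ 106.01 × (+0.023940) = +2.5378794.

+A$2.54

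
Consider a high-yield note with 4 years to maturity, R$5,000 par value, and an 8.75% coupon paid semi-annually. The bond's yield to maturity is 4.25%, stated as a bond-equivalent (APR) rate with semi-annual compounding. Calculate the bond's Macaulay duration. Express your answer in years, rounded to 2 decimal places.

3.51 years

Periodic yield y = 0.02125. Discount each cash flow and weight by its period:
  t   CF        PV=CF/(1+0.02125)^t    t·PV
  1       218.75       214.1983       214.1983
  2       218.75       209.7413       419.4826
  3       218.75       205.3770       616.1311
  4       218.75       201.1036       804.4143
  5       218.75       196.9190       984.5952
  6       218.75       192.8216     1,156.9295
  7       218.75       188.8094     1,321.6657
  8     5,218.75     4,410.7245    35,285.7964
  Σ                  5,819.6947    40,803.2130
Price P = Σ PV = 5,819.6947.
Macaulay duration = Σ(t·PV) / P = 40,803.2130 / 5,819.6947 = 7.01123 half-year periods.
In years: 7.01123 / 2 = 3.50561 years.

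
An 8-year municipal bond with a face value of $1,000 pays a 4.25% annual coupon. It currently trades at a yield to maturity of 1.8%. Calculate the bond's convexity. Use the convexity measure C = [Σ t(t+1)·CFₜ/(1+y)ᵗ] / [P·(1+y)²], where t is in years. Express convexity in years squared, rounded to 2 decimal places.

58.46

With y = 0.018:
  t   CF        PV=CF/(1+0.018)^t    t·PV        t(t+1)·PV
  1        42.50        41.7485        41.7485          83.4971
  2        42.50        41.0103        82.0207         246.0620
  3        42.50        40.2852       120.8556         483.4225
  4        42.50        39.5729       158.2916         791.4579
  5        42.50        38.8732       194.3659       1,166.1953
  6        42.50        38.1858       229.1150       1,603.8050
  7        42.50        37.5106       262.5745       2,100.5959
  8     1,042.50       903.8447     7,230.7580      65,076.8220
  Σ                  1,181.0314     8,319.7298      71,551.8576
P = 1,181.0314.
Convexity = Σ t(t+1)·PV / [P·(1+y)²] = 71,551.8576 / (1,181.0314 × 1.036324) = 58.46069.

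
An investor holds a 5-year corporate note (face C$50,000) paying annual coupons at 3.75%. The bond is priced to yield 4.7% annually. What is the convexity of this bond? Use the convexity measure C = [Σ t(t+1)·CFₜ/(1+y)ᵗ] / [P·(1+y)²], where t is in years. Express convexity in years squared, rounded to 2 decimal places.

24.77

With y = 0.047:
  t   CF        PV=CF/(1+0.047)^t    t·PV        t(t+1)·PV
  1     1,875.00     1,790.8309     1,790.8309       3,581.6619
  2     1,875.00     1,710.4403     3,420.8805      10,262.6415
  3     1,875.00     1,633.6583     4,900.9749      19,603.8998
  4     1,875.00     1,560.3231     6,241.2925      31,206.4625
  5    51,875.00    41,231.0791   206,155.3955   1,236,932.3731
  Σ                 47,926.3317   222,509.3744   1,301,587.0387
P = 47,926.3317.
Convexity = Σ t(t+1)·PV / [P·(1+y)²] = 1,301,587.0387 / (47,926.3317 × 1.096209) = 24.77454.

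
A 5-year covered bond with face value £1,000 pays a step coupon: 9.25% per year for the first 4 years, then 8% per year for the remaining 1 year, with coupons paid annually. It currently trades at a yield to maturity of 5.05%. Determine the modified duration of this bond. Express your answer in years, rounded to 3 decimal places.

Periodic yield y = 0.0505. First find Macaulay duration:
  t   CF        PV=CF/(1+0.0505)^t    t·PV
  1        92.50        88.0533        88.0533
  2        92.50        83.8204       167.6408
  3        92.50        79.7909       239.3728
  4        92.50        75.9552       303.8208
  5     1,080.00       844.1964     4,220.9818
  Σ                  1,171.8162     5,019.8694
P = 1,171.8162; Macaulay duration = 5,019.8694 / 1,171.8162 = 4.28384 years.
Modified duration = D_Mac / (1 + y) = 4.28384 / 1.0505 = 4.07790 years.

4.078 years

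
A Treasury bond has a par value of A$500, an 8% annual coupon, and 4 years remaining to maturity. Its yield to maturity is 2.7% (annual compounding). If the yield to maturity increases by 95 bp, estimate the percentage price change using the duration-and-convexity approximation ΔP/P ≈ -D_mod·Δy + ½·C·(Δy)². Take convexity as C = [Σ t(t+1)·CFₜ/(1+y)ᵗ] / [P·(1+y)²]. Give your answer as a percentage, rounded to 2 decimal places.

With y = 0.027:
  t   CF        PV=CF/(1+0.027)^t    t·PV        t(t+1)·PV
  1        40.00        38.9484        38.9484          77.8968
  2        40.00        37.9244        75.8489         227.5466
  3        40.00        36.9274       110.7822         443.1287
  4       540.00       485.4137     1,941.6546       9,708.2730
  Σ                    599.2139     2,167.2340      10,456.8451
P = 599.2139; D_Mac = 3.61680 yrs; D_mod = 3.52171 yrs; C = 16.54543.
Duration effect: -3.52171 × (+0.0095) = -0.033456
Convexity effect: 0.5 × 16.54543 × (0.0095)² = +0.0007466
ΔP/P ≈ -0.033456 + 0.0007466 = -0.032710 = -3.2710%.

-3.27%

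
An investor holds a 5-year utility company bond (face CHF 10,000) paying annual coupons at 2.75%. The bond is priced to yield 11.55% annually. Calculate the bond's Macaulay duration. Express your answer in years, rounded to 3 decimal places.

Periodic yield y = 0.1155. Discount each cash flow and weight by its year:
  t   CF        PV=CF/(1+0.1155)^t    t·PV
  1       275.00       246.5262       246.5262
  2       275.00       221.0006       442.0013
  3       275.00       198.1180       594.3540
  4       275.00       177.6047       710.4187
  5    10,275.00     5,948.8629    29,744.3143
  Σ                  6,792.1124    31,737.6146
Price P = Σ PV = 6,792.1124.
Macaulay duration = Σ(t·PV) / P = 31,737.6146 / 6,792.1124 = 4.67272 years.

4.673 years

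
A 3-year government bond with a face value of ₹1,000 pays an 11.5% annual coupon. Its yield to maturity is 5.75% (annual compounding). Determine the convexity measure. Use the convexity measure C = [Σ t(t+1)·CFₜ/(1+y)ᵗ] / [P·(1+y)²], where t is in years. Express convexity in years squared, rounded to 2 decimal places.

With y = 0.0575:
  t   CF        PV=CF/(1+0.0575)^t    t·PV        t(t+1)·PV
  1       115.00       108.7470       108.7470         217.4941
  2       115.00       102.8341       205.6682         617.0045
  3     1,115.00       942.8308     2,828.4923      11,313.9690
  Σ                  1,154.4119     3,142.9075      12,148.4676
P = 1,154.4119.
Convexity = Σ t(t+1)·PV / [P·(1+y)²] = 12,148.4676 / (1,154.4119 × 1.118306) = 9.41022.

9.41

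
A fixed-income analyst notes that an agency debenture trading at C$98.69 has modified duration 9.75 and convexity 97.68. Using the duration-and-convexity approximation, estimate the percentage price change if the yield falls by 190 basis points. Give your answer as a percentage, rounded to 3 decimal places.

+20.288%

Duration effect: -D_mod·Δy = -9.75 × (-0.019) = +0.185250
Convexity effect: ½·C·(Δy)² = 0.5 × 97.68 × (-0.019)² = +0.01763124
ΔP/P ≈ +0.185250 + 0.01763124 = +0.20288124
= +20.288124%.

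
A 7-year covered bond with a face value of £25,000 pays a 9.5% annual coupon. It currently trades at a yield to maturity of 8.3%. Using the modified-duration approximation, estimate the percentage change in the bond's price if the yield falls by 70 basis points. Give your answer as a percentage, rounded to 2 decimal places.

+3.54%

Periodic yield y = 0.083. Modified duration first:
  t   CF        PV=CF/(1+0.083)^t    t·PV
  1     2,375.00     2,192.9825     2,192.9825
  2     2,375.00     2,024.9145     4,049.8291
  3     2,375.00     1,869.7272     5,609.1816
  4     2,375.00     1,726.4332     6,905.7329
  5     2,375.00     1,594.1212     7,970.6059
  6     2,375.00     1,471.9494     8,831.6963
  7    27,375.00    15,665.8849   109,661.1943
  Σ                 26,546.0129   145,221.2225
P = 26,546.0129; D_Mac = 5.47055 yrs; D_mod = 5.47055/(1+0.083) = 5.05129 yrs.
ΔP/P ≈ -D_mod · Δy = -5.05129 × (-0.007) = +0.035359 = +3.5359%.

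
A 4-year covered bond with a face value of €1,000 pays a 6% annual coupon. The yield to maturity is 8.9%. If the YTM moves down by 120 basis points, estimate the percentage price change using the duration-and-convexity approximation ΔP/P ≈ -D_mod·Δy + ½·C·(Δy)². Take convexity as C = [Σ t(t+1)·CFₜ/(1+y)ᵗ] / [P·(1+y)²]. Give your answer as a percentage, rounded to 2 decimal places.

+4.13%

With y = 0.089:
  t   CF        PV=CF/(1+0.089)^t    t·PV        t(t+1)·PV
  1        60.00        55.0964        55.0964         110.1928
  2        60.00        50.5936       101.1872         303.5615
  3        60.00        46.4588       139.3763         557.5051
  4     1,060.00       753.6928     3,014.7711      15,073.8553
  Σ                    905.8415     3,310.4309      16,045.1148
P = 905.8415; D_Mac = 3.65454 yrs; D_mod = 3.35586 yrs; C = 14.93602.
Duration effect: -3.35586 × (-0.012) = +0.040270
Convexity effect: 0.5 × 14.93602 × (-0.012)² = +0.0010754
ΔP/P ≈ +0.040270 + 0.0010754 = +0.041346 = +4.1346%.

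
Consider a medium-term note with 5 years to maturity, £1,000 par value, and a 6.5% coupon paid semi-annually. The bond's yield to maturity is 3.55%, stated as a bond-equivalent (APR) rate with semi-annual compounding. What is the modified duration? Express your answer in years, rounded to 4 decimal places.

Periodic yield y = 0.01775. First find Macaulay duration:
  t   CF        PV=CF/(1+0.01775)^t    t·PV
  1        32.50        31.9332        31.9332
  2        32.50        31.3763        62.7525
  3        32.50        30.8290        92.4871
  4        32.50        30.2914       121.1655
  5        32.50        29.7631       148.8154
  6        32.50        29.2440       175.4640
  7        32.50        28.7340       201.1378
  8        32.50        28.2328       225.8627
  9        32.50        27.7404       249.6640
  10    1,032.50       865.9224     8,659.2235
  Σ                  1,134.0665     9,968.5056
P = 1,134.0665; Macaulay duration = 9,968.5056 / 1,134.0665 = 8.79005 half-year periods = 4.39503 years.
Modified duration = D_Mac / (1 + y) = 4.39503 / 1.01775 = 4.31838 years.

4.3184 years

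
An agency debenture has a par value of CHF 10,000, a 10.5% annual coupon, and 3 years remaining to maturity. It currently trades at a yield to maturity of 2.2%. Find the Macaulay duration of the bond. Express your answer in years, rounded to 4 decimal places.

Periodic yield y = 0.022. Discount each cash flow and weight by its year:
  t   CF        PV=CF/(1+0.022)^t    t·PV
  1     1,050.00     1,027.3973     1,027.3973
  2     1,050.00     1,005.2811     2,010.5622
  3    11,050.00    10,351.6503    31,054.9508
  Σ                 12,384.3286    34,092.9102
Price P = Σ PV = 12,384.3286.
Macaulay duration = Σ(t·PV) / P = 34,092.9102 / 12,384.3286 = 2.75291 years.

2.7529 years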